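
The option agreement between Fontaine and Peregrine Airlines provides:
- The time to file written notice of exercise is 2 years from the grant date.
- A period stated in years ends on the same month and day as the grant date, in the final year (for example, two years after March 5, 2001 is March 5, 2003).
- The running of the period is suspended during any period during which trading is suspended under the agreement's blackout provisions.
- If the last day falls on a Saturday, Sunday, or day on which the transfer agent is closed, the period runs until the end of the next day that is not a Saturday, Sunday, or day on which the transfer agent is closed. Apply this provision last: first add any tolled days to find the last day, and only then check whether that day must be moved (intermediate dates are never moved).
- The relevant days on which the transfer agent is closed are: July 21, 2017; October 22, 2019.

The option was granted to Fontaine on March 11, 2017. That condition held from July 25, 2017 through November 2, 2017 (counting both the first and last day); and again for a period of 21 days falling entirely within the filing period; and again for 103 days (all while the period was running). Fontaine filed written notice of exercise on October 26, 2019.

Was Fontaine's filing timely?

2 years after March 11, 2017 is March 11, 2019.
From July 25, 2017 through November 2, 2017 inclusive is 101 days; tolling adds 101 days: March 11, 2019 + 101 days = June 20, 2019.
Tolling adds 21 days: June 20, 2019 + 21 days = July 11, 2019.
Tolling adds 103 days: July 11, 2019 + 103 days = October 22, 2019.
October 22, 2019 is a listed holiday. The next qualifying day is October 23, 2019.
The deadline is October 23, 2019; the filing on October 26, 2019 is after that date.

No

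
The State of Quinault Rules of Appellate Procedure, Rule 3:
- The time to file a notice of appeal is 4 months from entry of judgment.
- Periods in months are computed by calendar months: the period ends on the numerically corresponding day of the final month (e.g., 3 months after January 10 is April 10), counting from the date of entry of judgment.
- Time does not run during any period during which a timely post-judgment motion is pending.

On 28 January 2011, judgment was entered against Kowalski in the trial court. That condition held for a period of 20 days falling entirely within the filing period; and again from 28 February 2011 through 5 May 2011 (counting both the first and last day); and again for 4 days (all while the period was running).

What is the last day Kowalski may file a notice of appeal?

August 27, 2011

4 months after 28 January 2011 is May 28, 2011.
Tolling adds 20 days: May 28, 2011 + 20 days = June 17, 2011.
From February 28, 2011 through May 5, 2011 inclusive is 67 days; tolling adds 67 days: June 17, 2011 + 67 days = August 23, 2011.
Tolling adds 4 days: August 23, 2011 + 4 days = August 27, 2011.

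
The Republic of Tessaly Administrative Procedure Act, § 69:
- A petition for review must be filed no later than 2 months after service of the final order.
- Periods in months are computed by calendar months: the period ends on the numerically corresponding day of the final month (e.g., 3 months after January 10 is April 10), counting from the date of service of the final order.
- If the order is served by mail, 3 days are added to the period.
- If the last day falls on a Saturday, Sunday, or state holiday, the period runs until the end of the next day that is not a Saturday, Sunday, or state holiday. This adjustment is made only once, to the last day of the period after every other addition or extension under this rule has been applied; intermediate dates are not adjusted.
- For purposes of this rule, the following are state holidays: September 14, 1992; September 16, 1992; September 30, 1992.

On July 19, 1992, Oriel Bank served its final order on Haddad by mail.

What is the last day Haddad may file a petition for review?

2 months after July 19, 1992 is September 19, 1992.
Service was by mail, adding 3 days: September 19, 1992 + 3 days = September 22, 1992.
September 22, 1992 is a Tuesday and not a state holiday, so no extension applies.

September 22, 1992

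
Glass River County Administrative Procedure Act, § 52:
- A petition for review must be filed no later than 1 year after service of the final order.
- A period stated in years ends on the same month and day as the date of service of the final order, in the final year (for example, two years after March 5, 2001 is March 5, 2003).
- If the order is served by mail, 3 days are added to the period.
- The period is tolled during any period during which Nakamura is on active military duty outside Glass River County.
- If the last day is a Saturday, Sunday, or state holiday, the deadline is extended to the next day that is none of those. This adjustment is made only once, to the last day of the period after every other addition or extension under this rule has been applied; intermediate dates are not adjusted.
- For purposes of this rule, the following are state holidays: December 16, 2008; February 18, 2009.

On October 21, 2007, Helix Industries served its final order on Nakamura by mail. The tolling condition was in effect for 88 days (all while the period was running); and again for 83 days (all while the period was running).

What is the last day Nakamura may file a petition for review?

1 year after October 21, 2007 is October 21, 2008.
Service was by mail, adding 3 days: October 21, 2008 + 3 days = October 24, 2008.
Tolling adds 88 days: October 24, 2008 + 88 days = January 20, 2009.
Tolling adds 83 days: January 20, 2009 + 83 days = April 13, 2009.
April 13, 2009 is a Monday and not a state holiday, so no extension applies.

April 13, 2009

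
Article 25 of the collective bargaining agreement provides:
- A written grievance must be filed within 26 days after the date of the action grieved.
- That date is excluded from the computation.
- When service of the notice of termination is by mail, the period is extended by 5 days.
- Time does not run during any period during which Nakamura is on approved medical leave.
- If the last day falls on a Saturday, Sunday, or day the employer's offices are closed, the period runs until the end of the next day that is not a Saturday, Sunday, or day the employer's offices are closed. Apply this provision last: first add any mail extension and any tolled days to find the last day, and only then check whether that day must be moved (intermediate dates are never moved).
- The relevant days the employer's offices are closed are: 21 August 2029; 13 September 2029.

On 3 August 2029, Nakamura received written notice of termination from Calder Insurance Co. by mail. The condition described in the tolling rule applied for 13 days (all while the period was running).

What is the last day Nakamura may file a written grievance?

September 17, 2029

26 days after 3 August 2029 is August 29, 2029.
Service was by mail, adding 5 days: August 29, 2029 + 5 days = September 3, 2029.
Tolling adds 13 days: September 3, 2029 + 13 days = September 16, 2029.
September 16, 2029 is Sunday. The next qualifying day is September 17, 2029.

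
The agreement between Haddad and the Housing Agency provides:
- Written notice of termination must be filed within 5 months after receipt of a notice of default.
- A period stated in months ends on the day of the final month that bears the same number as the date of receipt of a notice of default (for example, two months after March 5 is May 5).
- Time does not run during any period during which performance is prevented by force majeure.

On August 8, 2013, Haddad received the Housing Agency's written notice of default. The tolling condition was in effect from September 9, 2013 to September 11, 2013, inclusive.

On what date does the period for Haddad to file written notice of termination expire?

5 months after August 8, 2013 is January 8, 2014.
From September 9, 2013 through September 11, 2013 inclusive is 3 days; tolling adds 3 days: January 8, 2014 + 3 days = January 11, 2014.

January 11, 2014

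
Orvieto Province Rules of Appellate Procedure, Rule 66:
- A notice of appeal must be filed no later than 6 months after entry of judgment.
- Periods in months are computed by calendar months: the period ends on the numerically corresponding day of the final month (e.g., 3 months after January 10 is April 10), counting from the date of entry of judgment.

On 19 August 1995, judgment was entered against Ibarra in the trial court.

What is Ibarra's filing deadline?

February 19, 1996

6 months after 19 August 1995 is February 19, 1996.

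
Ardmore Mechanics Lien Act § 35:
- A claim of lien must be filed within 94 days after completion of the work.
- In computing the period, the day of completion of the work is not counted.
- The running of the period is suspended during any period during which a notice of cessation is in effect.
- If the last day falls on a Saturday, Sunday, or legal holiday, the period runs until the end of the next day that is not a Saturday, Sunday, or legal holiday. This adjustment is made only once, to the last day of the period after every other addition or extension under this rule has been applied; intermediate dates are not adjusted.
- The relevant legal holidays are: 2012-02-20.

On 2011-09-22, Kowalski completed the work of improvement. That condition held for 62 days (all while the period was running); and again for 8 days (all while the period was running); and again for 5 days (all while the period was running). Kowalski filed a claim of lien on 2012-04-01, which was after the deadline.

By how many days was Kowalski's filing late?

23 days

94 days after 2011-09-22 is December 25, 2011.
Tolling adds 62 days: December 25, 2011 + 62 days = February 25, 2012.
Tolling adds 8 days: February 25, 2012 + 8 days = March 4, 2012.
Tolling adds 5 days: March 4, 2012 + 5 days = March 9, 2012.
March 9, 2012 is a Friday and not a legal holiday, so no extension applies.
The deadline is March 9, 2012; from March 9, 2012 to April 1, 2012 is 23 days.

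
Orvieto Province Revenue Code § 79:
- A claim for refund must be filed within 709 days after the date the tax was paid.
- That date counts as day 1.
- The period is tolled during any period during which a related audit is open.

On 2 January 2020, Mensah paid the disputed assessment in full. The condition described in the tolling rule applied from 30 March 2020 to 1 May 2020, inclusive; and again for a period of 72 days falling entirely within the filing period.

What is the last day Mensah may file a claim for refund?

March 25, 2022

Counting 2 January 2020 as day 1, day 709 is December 10, 2021.
From March 30, 2020 through May 1, 2020 inclusive is 33 days; tolling adds 33 days: December 10, 2021 + 33 days = January 12, 2022.
Tolling adds 72 days: January 12, 2022 + 72 days = March 25, 2022.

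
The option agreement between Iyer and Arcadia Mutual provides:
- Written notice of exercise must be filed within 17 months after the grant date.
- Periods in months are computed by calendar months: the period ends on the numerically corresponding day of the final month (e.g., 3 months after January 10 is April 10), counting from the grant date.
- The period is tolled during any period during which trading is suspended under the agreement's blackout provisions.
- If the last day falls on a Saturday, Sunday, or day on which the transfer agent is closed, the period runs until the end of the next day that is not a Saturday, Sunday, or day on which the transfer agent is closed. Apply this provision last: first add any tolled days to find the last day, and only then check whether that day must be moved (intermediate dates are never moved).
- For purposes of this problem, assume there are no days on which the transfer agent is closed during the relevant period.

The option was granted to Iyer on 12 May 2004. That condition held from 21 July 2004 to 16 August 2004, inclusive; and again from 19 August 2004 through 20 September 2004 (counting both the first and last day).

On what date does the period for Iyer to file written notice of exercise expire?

17 months after 12 May 2004 is October 12, 2005.
From July 21, 2004 through August 16, 2004 inclusive is 27 days; tolling adds 27 days: October 12, 2005 + 27 days = November 8, 2005.
From August 19, 2004 through September 20, 2004 inclusive is 33 days; tolling adds 33 days: November 8, 2005 + 33 days = December 11, 2005.
December 11, 2005 is Sunday. The next qualifying day is December 12, 2005.

December 12, 2005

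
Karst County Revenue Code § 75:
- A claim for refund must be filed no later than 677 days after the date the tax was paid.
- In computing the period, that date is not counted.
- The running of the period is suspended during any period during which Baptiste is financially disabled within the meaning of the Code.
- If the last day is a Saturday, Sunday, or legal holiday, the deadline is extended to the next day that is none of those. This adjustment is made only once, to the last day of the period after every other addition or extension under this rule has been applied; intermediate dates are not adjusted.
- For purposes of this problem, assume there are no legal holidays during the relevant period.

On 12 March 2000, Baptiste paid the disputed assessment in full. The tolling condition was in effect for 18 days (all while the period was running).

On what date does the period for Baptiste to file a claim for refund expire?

677 days after 12 March 2000 is January 18, 2002.
Tolling adds 18 days: January 18, 2002 + 18 days = February 5, 2002.
February 5, 2002 is a Tuesday and not a legal holiday, so no extension applies.

February 5, 2002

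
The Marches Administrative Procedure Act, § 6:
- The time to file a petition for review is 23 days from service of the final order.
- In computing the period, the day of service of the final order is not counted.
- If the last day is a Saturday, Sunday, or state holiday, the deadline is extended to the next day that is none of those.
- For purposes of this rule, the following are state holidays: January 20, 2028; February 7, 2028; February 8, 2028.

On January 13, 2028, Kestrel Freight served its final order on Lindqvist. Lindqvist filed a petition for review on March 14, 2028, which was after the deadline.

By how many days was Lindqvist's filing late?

34 days

23 days after January 13, 2028 is February 5, 2028.
February 5, 2028 is Saturday; February 6, 2028 is Sunday; February 7, 2028 is a listed holiday; February 8, 2028 is a listed holiday. The next qualifying day is February 9, 2028.
The deadline is February 9, 2028; from February 9, 2028 to March 14, 2028 is 34 days.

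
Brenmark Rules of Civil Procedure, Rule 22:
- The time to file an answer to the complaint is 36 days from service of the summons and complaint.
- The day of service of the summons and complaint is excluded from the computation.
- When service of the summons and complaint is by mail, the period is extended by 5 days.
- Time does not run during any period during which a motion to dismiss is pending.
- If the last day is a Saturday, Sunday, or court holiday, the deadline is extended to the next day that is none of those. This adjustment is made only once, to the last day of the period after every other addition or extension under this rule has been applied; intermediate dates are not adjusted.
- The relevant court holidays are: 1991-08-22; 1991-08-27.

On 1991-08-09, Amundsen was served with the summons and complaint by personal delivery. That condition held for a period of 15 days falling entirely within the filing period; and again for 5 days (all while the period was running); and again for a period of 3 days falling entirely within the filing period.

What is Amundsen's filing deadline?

October 7, 1991

36 days after 1991-08-09 is September 14, 1991.
Service was not by mail, so no mail extension applies.
Tolling adds 15 days: September 14, 1991 + 15 days = September 29, 1991.
Tolling adds 5 days: September 29, 1991 + 5 days = October 4, 1991.
Tolling adds 3 days: October 4, 1991 + 3 days = October 7, 1991.
October 7, 1991 is a Monday and not a court holiday, so no extension applies.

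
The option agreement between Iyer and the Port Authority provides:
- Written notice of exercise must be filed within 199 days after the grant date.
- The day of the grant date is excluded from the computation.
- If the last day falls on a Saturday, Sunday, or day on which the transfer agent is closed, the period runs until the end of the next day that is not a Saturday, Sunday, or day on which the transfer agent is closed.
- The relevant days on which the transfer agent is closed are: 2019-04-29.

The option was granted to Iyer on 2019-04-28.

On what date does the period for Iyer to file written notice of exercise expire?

November 13, 2019

199 days after 2019-04-28 is November 13, 2019.
November 13, 2019 is a Wednesday and not a day on which the transfer agent is closed, so no extension applies.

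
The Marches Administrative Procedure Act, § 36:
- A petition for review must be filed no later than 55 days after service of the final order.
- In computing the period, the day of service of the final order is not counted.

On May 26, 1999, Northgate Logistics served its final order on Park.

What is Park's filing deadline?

July 20, 1999

55 days after May 26, 1999 is July 20, 1999.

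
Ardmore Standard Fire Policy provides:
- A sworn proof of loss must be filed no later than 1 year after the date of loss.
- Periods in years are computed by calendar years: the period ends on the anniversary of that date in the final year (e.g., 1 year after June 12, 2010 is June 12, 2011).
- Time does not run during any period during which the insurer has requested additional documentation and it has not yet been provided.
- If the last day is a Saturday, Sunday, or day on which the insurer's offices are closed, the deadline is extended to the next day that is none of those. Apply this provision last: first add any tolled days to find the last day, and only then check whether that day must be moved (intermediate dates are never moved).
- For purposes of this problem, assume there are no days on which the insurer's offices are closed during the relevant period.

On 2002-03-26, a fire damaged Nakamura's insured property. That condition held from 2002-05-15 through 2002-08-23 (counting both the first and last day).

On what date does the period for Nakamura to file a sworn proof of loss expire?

July 7, 2003

1 year after 2002-03-26 is March 26, 2003.
From May 15, 2002 through August 23, 2002 inclusive is 101 days; tolling adds 101 days: March 26, 2003 + 101 days = July 5, 2003.
July 5, 2003 is Saturday; July 6, 2003 is Sunday. The next qualifying day is July 7, 2003.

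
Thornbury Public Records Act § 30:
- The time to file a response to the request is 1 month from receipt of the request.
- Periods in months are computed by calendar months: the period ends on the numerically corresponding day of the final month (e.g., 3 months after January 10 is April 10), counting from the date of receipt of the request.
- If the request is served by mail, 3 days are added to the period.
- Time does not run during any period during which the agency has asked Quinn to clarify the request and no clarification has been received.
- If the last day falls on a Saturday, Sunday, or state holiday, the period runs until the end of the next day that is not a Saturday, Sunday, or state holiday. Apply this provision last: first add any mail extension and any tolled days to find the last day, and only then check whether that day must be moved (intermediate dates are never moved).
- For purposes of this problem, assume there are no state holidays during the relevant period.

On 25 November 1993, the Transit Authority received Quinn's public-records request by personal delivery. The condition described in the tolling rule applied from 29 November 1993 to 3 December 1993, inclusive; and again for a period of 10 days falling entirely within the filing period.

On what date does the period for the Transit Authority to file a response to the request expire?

January 10, 1994

1 month after 25 November 1993 is December 25, 1993.
Service was not by mail, so no mail extension applies.
From November 29, 1993 through December 3, 1993 inclusive is 5 days; tolling adds 5 days: December 25, 1993 + 5 days = December 30, 1993.
Tolling adds 10 days: December 30, 1993 + 10 days = January 9, 1994.
January 9, 1994 is Sunday. The next qualifying day is January 10, 1994.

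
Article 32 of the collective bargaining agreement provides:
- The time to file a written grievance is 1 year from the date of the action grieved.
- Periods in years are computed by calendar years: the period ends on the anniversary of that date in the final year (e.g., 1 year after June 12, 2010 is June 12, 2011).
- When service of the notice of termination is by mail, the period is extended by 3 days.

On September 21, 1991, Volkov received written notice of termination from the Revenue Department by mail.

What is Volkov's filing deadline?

September 24, 1992

1 year after September 21, 1991 is September 21, 1992.
Service was by mail, adding 3 days: September 21, 1992 + 3 days = September 24, 1992.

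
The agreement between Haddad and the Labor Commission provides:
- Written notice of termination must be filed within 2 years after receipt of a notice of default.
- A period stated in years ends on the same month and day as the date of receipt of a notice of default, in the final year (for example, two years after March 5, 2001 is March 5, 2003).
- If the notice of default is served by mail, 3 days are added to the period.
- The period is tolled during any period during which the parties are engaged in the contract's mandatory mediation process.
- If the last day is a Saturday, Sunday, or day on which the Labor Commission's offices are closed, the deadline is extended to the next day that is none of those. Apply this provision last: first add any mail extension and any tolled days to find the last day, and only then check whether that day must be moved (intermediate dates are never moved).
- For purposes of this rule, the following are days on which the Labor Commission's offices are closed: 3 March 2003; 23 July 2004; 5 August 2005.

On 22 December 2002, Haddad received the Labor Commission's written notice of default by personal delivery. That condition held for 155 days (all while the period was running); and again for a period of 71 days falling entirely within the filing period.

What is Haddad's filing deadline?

August 8, 2005

2 years after 22 December 2002 is December 22, 2004.
Service was not by mail, so no mail extension applies.
Tolling adds 155 days: December 22, 2004 + 155 days = May 26, 2005.
Tolling adds 71 days: May 26, 2005 + 71 days = August 5, 2005.
August 5, 2005 is a listed holiday; August 6, 2005 is Saturday; August 7, 2005 is Sunday. The next qualifying day is August 8, 2005.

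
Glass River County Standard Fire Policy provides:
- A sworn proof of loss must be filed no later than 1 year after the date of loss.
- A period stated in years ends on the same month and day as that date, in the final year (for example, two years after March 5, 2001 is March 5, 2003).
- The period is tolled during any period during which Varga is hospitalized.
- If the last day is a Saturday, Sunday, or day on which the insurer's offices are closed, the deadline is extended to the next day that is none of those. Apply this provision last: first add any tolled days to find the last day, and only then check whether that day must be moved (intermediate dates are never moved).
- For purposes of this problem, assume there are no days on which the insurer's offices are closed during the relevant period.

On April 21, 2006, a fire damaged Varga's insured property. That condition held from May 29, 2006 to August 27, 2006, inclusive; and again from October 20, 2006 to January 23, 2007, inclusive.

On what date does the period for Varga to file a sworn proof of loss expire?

October 25, 2007

1 year after April 21, 2006 is April 21, 2007.
From May 29, 2006 through August 27, 2006 inclusive is 91 days; tolling adds 91 days: April 21, 2007 + 91 days = July 21, 2007.
From October 20, 2006 through January 23, 2007 inclusive is 96 days; tolling adds 96 days: July 21, 2007 + 96 days = October 25, 2007.
October 25, 2007 is a Thursday and not a day on which the insurer's offices are closed, so no extension applies.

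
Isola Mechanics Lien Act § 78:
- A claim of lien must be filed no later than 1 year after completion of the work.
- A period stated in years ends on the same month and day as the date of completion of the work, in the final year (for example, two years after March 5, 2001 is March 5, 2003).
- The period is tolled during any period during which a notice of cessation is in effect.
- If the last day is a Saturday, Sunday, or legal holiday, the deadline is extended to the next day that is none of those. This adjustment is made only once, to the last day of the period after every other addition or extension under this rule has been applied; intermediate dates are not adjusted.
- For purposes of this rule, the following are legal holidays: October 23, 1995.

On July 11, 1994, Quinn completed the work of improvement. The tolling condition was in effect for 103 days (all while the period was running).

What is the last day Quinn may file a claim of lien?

1 year after July 11, 1994 is July 11, 1995.
Tolling adds 103 days: July 11, 1995 + 103 days = October 22, 1995.
October 22, 1995 is Sunday; October 23, 1995 is a listed holiday. The next qualifying day is October 24, 1995.

October 24, 1995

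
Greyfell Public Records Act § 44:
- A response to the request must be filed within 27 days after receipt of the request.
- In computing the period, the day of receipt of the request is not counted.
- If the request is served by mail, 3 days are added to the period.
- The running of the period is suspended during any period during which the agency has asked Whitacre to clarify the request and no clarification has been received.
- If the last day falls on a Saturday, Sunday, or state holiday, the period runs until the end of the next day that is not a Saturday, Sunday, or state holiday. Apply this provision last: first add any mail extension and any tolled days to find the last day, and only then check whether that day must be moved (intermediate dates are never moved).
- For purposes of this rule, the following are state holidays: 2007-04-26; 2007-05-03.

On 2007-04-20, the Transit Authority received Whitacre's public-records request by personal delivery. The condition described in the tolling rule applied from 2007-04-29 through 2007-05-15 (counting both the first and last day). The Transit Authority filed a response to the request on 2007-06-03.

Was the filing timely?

27 days after 2007-04-20 is May 17, 2007.
Service was not by mail, so no mail extension applies.
From April 29, 2007 through May 15, 2007 inclusive is 17 days; tolling adds 17 days: May 17, 2007 + 17 days = June 3, 2007.
June 3, 2007 is Sunday. The next qualifying day is June 4, 2007.
The deadline is June 4, 2007; the filing on June 3, 2007 is on or before that date.

Yes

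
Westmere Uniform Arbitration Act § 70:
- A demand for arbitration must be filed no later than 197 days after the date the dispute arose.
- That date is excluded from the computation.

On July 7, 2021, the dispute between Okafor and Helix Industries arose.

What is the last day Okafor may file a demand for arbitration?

January 20, 2022

197 days after July 7, 2021 is January 20, 2022.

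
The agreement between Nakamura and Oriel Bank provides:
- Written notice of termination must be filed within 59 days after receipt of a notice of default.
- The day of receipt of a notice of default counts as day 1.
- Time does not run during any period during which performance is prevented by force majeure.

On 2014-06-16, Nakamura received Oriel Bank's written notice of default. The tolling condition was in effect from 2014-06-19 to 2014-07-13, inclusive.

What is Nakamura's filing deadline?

Counting 2014-06-16 as day 1, day 59 is August 13, 2014.
From June 19, 2014 through July 13, 2014 inclusive is 25 days; tolling adds 25 days: August 13, 2014 + 25 days = September 7, 2014.

September 7, 2014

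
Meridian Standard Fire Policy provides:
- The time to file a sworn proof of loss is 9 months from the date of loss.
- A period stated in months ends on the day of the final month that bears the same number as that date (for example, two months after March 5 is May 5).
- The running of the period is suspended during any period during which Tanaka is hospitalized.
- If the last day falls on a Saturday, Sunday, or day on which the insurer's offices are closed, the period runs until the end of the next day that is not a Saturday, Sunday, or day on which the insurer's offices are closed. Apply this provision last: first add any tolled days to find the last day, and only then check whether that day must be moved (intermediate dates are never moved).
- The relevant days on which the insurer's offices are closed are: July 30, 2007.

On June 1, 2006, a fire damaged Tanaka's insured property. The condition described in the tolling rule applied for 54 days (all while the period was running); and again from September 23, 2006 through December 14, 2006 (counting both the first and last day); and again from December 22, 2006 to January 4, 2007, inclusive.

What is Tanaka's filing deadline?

9 months after June 1, 2006 is March 1, 2007.
Tolling adds 54 days: March 1, 2007 + 54 days = April 24, 2007.
From September 23, 2006 through December 14, 2006 inclusive is 83 days; tolling adds 83 days: April 24, 2007 + 83 days = July 16, 2007.
From December 22, 2006 through January 4, 2007 inclusive is 14 days; tolling adds 14 days: July 16, 2007 + 14 days = July 30, 2007.
July 30, 2007 is a listed holiday. The next qualifying day is July 31, 2007.

July 31, 2007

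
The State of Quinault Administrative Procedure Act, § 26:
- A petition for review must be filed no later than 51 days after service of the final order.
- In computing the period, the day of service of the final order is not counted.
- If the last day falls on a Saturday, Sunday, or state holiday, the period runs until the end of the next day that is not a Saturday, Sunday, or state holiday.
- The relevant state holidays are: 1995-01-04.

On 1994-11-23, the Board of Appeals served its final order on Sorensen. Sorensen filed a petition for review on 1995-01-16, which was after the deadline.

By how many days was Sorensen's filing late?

3 days

51 days after 1994-11-23 is January 13, 1995.
January 13, 1995 is a Friday and not a state holiday, so no extension applies.
The deadline is January 13, 1995; from January 13, 1995 to January 16, 1995 is 3 days.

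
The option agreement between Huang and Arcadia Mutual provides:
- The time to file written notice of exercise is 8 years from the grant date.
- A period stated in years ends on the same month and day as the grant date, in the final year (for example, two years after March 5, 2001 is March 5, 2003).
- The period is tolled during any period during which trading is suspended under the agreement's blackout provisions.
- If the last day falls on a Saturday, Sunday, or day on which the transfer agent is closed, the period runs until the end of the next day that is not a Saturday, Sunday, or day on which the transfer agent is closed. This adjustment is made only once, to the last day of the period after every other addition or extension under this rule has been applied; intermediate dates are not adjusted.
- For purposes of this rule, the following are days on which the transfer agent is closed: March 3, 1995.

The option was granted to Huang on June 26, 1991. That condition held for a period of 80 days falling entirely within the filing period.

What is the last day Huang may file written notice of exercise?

September 14, 1999

8 years after June 26, 1991 is June 26, 1999.
Tolling adds 80 days: June 26, 1999 + 80 days = September 14, 1999.
September 14, 1999 is a Tuesday and not a day on which the transfer agent is closed, so no extension applies.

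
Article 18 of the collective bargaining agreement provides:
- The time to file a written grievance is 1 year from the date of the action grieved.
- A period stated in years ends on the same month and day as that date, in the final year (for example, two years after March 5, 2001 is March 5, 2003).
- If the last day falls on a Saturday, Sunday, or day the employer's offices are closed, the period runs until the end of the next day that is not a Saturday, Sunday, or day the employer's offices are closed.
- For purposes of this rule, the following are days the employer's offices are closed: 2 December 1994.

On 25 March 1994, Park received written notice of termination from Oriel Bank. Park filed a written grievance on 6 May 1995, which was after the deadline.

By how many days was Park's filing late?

40 days

1 year after 25 March 1994 is March 25, 1995.
March 25, 1995 is Saturday; March 26, 1995 is Sunday. The next qualifying day is March 27, 1995.
The deadline is March 27, 1995; from March 27, 1995 to May 6, 1995 is 40 days.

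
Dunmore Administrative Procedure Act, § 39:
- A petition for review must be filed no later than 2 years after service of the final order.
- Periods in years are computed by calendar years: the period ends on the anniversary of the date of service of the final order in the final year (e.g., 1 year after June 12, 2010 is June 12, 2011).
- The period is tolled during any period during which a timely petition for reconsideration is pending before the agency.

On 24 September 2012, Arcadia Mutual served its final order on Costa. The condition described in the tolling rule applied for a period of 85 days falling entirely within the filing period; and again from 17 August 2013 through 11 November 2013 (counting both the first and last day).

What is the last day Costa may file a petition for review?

2 years after 24 September 2012 is September 24, 2014.
Tolling adds 85 days: September 24, 2014 + 85 days = December 18, 2014.
From August 17, 2013 through November 11, 2013 inclusive is 87 days; tolling adds 87 days: December 18, 2014 + 87 days = March 15, 2015.

March 15, 2015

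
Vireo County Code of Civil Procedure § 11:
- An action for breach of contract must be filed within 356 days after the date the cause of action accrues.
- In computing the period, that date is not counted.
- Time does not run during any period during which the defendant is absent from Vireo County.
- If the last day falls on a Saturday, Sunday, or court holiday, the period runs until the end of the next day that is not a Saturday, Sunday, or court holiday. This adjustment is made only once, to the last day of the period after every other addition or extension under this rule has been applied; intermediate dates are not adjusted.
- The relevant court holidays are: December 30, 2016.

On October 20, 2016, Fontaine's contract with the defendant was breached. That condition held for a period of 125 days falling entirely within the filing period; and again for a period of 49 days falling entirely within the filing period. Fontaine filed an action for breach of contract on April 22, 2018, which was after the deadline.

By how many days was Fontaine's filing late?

19 days

356 days after October 20, 2016 is October 11, 2017.
Tolling adds 125 days: October 11, 2017 + 125 days = February 13, 2018.
Tolling adds 49 days: February 13, 2018 + 49 days = April 3, 2018.
April 3, 2018 is a Tuesday and not a court holiday, so no extension applies.
The deadline is April 3, 2018; from April 3, 2018 to April 22, 2018 is 19 days.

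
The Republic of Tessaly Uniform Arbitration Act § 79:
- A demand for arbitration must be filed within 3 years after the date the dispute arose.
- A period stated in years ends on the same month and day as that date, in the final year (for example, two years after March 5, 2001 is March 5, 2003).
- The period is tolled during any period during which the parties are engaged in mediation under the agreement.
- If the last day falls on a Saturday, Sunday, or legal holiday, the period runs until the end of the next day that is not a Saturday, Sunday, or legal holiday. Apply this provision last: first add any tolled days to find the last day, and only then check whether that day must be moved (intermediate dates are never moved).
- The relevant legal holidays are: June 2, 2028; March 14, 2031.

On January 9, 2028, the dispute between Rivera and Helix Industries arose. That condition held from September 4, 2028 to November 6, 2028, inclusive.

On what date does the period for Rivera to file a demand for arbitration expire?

March 17, 2031

3 years after January 9, 2028 is January 9, 2031.
From September 4, 2028 through November 6, 2028 inclusive is 64 days; tolling adds 64 days: January 9, 2031 + 64 days = March 14, 2031.
March 14, 2031 is a listed holiday; March 15, 2031 is Saturday; March 16, 2031 is Sunday. The next qualifying day is March 17, 2031.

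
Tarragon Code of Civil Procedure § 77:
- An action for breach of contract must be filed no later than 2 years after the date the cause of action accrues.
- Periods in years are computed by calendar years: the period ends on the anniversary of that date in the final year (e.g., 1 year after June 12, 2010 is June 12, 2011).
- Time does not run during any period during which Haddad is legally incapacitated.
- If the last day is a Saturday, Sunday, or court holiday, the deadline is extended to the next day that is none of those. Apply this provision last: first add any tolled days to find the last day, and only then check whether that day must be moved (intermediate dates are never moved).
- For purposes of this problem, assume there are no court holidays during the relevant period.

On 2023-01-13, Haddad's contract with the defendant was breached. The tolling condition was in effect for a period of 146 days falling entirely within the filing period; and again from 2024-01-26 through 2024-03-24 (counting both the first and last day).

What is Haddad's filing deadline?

2 years after 2023-01-13 is January 13, 2025.
Tolling adds 146 days: January 13, 2025 + 146 days = June 8, 2025.
From January 26, 2024 through March 24, 2024 inclusive is 59 days; tolling adds 59 days: June 8, 2025 + 59 days = August 6, 2025.
August 6, 2025 is a Wednesday and not a court holiday, so no extension applies.

August 6, 2025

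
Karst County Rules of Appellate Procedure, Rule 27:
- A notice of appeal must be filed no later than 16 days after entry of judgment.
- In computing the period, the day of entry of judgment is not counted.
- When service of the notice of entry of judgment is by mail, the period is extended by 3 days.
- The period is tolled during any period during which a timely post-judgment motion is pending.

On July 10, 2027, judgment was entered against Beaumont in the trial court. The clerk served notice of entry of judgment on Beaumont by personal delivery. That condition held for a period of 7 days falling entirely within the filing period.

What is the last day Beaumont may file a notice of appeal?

August 2, 2027

16 days after July 10, 2027 is July 26, 2027.
Service was not by mail, so no mail extension applies.
Tolling adds 7 days: July 26, 2027 + 7 days = August 2, 2027.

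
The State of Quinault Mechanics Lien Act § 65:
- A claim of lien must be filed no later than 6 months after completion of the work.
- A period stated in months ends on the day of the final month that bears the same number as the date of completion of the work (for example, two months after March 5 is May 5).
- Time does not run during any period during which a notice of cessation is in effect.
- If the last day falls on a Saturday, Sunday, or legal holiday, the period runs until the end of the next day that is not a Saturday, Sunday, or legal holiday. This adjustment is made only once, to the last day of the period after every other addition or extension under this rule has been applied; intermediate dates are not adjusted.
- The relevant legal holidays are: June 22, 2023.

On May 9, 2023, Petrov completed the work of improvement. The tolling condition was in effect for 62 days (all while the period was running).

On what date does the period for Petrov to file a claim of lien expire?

January 10, 2024

6 months after May 9, 2023 is November 9, 2023.
Tolling adds 62 days: November 9, 2023 + 62 days = January 10, 2024.
January 10, 2024 is a Wednesday and not a legal holiday, so no extension applies.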